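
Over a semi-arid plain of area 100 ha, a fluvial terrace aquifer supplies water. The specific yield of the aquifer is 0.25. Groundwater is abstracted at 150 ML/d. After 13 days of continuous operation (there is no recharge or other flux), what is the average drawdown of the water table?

A = 100 ha = 1 × 10^6 m²
Q = 150 ML/d = 1.5 × 10^5 m³/d
ΔV = Q × t = 1.5 × 10^5 m³/d × 13 d = 1.95 × 10^6 m³
Δh = ΔV / (Sy × A) = 1.95 × 10^6 / (0.25 × 1 × 10^6) = 7.8 m

Δh ≈ 7.8 m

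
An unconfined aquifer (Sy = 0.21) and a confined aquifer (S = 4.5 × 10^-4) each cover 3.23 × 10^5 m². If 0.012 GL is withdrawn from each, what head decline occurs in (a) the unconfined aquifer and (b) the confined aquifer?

Δh_u ≈ 0.177 m; Δh_c ≈ 82.6 m

ΔV = 0.012 GL = 12000 m³
Unconfined: Δh_u = ΔV/(Sy·A) = 12000/(0.21 × 3.23 × 10^5) = 0.1769 m
Confined: Δh_c = ΔV/(S·A) = 12000/(4.5 × 10^-4 × 3.23 × 10^5) = 82.56 m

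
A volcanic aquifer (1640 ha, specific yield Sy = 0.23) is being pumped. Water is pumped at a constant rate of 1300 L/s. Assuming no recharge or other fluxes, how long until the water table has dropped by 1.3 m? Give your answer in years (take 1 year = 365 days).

A = 1640 ha = 1.64 × 10^7 m²
ΔV = Sy × A × Δh = 0.23 × 1.64 × 10^7 × 1.3 = 4.904 × 10^6 m³
Q = 1300 L/s = 1.123 × 10^5 m³/d
t = ΔV / Q = 4.904 × 10^6 m³ / 1.123 × 10^5 m³/d = 43.66 d
t = 43.66 d ≈ 0.1196 years

t ≈ 0.12 years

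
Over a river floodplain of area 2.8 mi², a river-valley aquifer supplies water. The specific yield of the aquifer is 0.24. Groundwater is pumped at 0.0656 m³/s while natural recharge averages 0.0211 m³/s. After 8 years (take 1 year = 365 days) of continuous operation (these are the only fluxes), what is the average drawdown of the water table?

Δh ≈ 6.45 m

A = 2.8 mi² = 7.252 × 10^6 m²
Net abstraction = 0.0656 − 0.0211 = 0.0445 m³/s
Q_net = 0.0445 m³/s = 3845 m³/d
t = 8 years = 2920 d
ΔV = Q × t = 3845 m³/d × 2920 d = 1.123 × 10^7 m³
Δh = ΔV / (Sy × A) = 1.123 × 10^7 / (0.24 × 7.252 × 10^6) = 6.45 m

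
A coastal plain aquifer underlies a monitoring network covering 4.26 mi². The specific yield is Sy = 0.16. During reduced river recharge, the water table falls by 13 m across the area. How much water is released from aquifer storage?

ΔV ≈ 2.29 × 10^7 m³

A = 4.26 mi² = 1.103 × 10^7 m²
ΔV = Sy × A × Δh = 0.16 × 1.103 × 10^7 m² × 13 m = 2.295 × 10^7 m³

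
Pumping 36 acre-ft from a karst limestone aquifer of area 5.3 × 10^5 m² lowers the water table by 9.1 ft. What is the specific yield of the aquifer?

Sy ≈ 0.03

Δh = 9.1 ft = 2.774 m
ΔV = 36 acre-ft = 44410 m³
Sy = ΔV / (A × Δh) = 44410 m³ / (5.3 × 10^5 m² × 2.774 m) = 0.03021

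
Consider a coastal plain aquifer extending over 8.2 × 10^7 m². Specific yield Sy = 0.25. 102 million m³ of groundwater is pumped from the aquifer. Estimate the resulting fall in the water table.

Δh ≈ 4.98 m

ΔV = 102 million m³ = 1.02 × 10^8 m³
Δh = ΔV / (Sy × A) = 1.02 × 10^8 m³ / (0.25 × 8.2 × 10^7 m²) = 4.976 m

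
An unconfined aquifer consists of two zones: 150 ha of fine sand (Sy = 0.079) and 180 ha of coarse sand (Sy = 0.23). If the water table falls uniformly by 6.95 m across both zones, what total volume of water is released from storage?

ΔV ≈ 3.7 × 10^6 m³

A₁ = 150 ha = 1.5 × 10^6 m²; A₂ = 180 ha = 1.8 × 10^6 m²
ΔV₁ = 0.079 × 1.5 × 10^6 × 6.95 = 8.236 × 10^5 m³
ΔV₂ = 0.23 × 1.8 × 10^6 × 6.95 = 2.877 × 10^6 m³
ΔV = ΔV₁ + ΔV₂ = 3.701 × 10^6 m³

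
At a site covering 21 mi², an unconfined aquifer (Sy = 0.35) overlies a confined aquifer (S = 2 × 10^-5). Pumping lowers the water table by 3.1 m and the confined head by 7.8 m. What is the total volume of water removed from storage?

A = 21 mi² = 5.439 × 10^7 m²
Unconfined: ΔV_u = Sy × A × Δh_u = 0.35 × 5.439 × 10^7 × 3.1 = 5.901 × 10^7 m³
Confined: ΔV_c = S × A × Δh_c = 2 × 10^-5 × 5.439 × 10^7 × 7.8 = 8485 m³
Total ΔV = 5.901 × 10^7 + 8485 = 5.902 × 10^7 m³

ΔV ≈ 5.9 × 10^7 m³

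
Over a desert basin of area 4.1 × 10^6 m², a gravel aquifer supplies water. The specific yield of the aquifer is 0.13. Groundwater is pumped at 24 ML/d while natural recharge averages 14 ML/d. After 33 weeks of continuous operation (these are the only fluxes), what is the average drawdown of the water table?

Δh ≈ 4.33 m

Net abstraction = 24 − 14 = 10 ML/d
Q_net = 10 ML/d = 10000 m³/d
t = 33 weeks = 231 d
ΔV = Q × t = 10000 m³/d × 231 d = 2.31 × 10^6 m³
Δh = ΔV / (Sy × A) = 2.31 × 10^6 / (0.13 × 4.1 × 10^6) = 4.334 m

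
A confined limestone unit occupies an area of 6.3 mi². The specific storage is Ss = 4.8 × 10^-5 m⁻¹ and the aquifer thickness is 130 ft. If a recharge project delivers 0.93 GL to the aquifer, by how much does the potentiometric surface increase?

b = 130 ft = 39.62 m
S = Ss × b = 4.8 × 10^-5 m⁻¹ × 39.62 m = 1.902 × 10^-3
A = 6.3 mi² = 1.632 × 10^7 m²
ΔV = 0.93 GL = 9.3 × 10^5 m³
Δh = ΔV / (S × A) = 9.3 × 10^5 m³ / (0.001902 × 1.632 × 10^7 m²) = 29.97 m

Δh ≈ 30 m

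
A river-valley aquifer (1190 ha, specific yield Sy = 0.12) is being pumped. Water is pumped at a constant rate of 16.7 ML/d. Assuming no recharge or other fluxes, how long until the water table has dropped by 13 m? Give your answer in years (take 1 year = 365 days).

A = 1190 ha = 1.19 × 10^7 m²
ΔV = Sy × A × Δh = 0.12 × 1.19 × 10^7 × 13 = 1.856 × 10^7 m³
Q = 16.7 ML/d = 16700 m³/d
t = ΔV / Q = 1.856 × 10^7 m³ / 16700 m³/d = 1112 d
t = 1112 d ≈ 3.046 years

t ≈ 3.05 years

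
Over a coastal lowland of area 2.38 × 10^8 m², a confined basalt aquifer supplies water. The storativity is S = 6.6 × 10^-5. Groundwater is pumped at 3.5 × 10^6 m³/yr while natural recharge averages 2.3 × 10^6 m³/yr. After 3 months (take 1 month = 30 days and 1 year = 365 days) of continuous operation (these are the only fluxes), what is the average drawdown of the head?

Net abstraction = 3.5 × 10^6 − 2.3 × 10^6 = 1.2 × 10^6 m³/yr
Q_net = 1.2 × 10^6 m³/yr = 3288 m³/d
t = 3 months = 90 d
ΔV = Q × t = 3288 m³/d × 90 d = 2.959 × 10^5 m³
Δh = ΔV / (S × A) = 2.959 × 10^5 / (6.6 × 10^-5 × 2.38 × 10^8) = 18.84 m

Δh ≈ 18.8 m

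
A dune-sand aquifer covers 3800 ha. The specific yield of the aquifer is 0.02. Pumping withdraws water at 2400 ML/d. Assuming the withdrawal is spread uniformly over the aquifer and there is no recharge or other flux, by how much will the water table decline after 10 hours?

Δh ≈ 1.32 m

A = 3800 ha = 3.8 × 10^7 m²
Q = 2400 ML/d = 2.4 × 10^6 m³/d
t = 10 hours = 0.4167 d
ΔV = Q × t = 2.4 × 10^6 m³/d × 0.4167 d = 1 × 10^6 m³
Δh = ΔV / (Sy × A) = 1 × 10^6 / (0.02 × 3.8 × 10^7) = 1.316 m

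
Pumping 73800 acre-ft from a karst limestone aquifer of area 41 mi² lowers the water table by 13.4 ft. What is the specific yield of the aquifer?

Sy ≈ 0.21

A = 41 mi² = 1.062 × 10^8 m²
Δh = 13.4 ft = 4.084 m
ΔV = 73800 acre-ft = 9.103 × 10^7 m³
Sy = ΔV / (A × Δh) = 9.103 × 10^7 m³ / (1.062 × 10^8 m² × 4.084 m) = 0.2099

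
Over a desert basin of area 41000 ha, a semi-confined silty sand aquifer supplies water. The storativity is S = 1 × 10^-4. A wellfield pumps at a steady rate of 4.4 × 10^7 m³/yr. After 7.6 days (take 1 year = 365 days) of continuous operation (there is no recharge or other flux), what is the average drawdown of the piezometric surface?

A = 41000 ha = 4.1 × 10^8 m²
Q = 4.4 × 10^7 m³/yr = 1.205 × 10^5 m³/d
ΔV = Q × t = 1.205 × 10^5 m³/d × 7.6 d = 9.162 × 10^5 m³
Δh = ΔV / (S × A) = 9.162 × 10^5 / (1 × 10^-4 × 4.1 × 10^8) = 22.35 m

Δh ≈ 22.3 m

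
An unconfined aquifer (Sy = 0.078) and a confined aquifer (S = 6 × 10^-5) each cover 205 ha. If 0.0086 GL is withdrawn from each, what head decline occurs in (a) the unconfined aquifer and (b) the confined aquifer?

A = 205 ha = 2.05 × 10^6 m²
ΔV = 0.0086 GL = 8600 m³
Unconfined: Δh_u = ΔV/(Sy·A) = 8600/(0.078 × 2.05 × 10^6) = 0.05378 m
Confined: Δh_c = ΔV/(S·A) = 8600/(6 × 10^-5 × 2.05 × 10^6) = 69.92 m

Δh_u ≈ 0.0538 m; Δh_c ≈ 69.9 m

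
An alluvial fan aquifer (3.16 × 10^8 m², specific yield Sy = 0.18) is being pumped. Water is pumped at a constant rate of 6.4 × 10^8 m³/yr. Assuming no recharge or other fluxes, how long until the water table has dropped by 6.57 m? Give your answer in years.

t ≈ 0.584 years

ΔV = Sy × A × Δh = 0.18 × 3.16 × 10^8 × 6.57 = 3.737 × 10^8 m³
Q = 6.4 × 10^8 m³/yr = 1.753 × 10^6 m³/d
t = ΔV / Q = 3.737 × 10^8 m³ / 1.753 × 10^6 m³/d = 213.1 d
t = 213.1 d ≈ 0.5839 years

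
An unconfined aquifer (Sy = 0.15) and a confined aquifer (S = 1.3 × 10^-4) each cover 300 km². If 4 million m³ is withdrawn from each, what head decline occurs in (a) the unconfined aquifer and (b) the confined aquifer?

Δh_u ≈ 0.0889 m; Δh_c ≈ 103 m

A = 300 km² = 3 × 10^8 m²
ΔV = 4 million m³ = 4 × 10^6 m³
Unconfined: Δh_u = ΔV/(Sy·A) = 4 × 10^6/(0.15 × 3 × 10^8) = 0.08889 m
Confined: Δh_c = ΔV/(S·A) = 4 × 10^6/(1.3 × 10^-4 × 3 × 10^8) = 102.6 m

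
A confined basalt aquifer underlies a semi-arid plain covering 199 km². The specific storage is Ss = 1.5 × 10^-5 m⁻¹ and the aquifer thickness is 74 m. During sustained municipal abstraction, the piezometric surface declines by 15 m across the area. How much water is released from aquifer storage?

S = Ss × b = 1.5 × 10^-5 m⁻¹ × 74 m = 1.11 × 10^-3
A = 199 km² = 1.99 × 10^8 m²
ΔV = S × A × Δh = 0.00111 × 1.99 × 10^8 m² × 15 m = 3.313 × 10^6 m³

ΔV ≈ 3.31 × 10^6 m³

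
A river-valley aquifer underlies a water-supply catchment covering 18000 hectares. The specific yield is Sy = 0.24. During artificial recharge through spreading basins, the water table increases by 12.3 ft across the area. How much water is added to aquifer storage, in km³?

A = 18000 hectares = 1.8 × 10^8 m²
Δh = 12.3 ft = 3.749 m
ΔV = Sy × A × Δh = 0.24 × 1.8 × 10^8 m² × 3.749 m = 1.62 × 10^8 m³
ΔV = 1.62 × 10^8 m³ = 0.162 km³

ΔV ≈ 0.162 km³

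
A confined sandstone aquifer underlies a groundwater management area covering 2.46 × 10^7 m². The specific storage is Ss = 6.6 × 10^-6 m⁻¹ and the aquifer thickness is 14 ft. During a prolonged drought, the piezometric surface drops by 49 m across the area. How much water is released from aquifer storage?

b = 14 ft = 4.267 m
S = Ss × b = 6.6 × 10^-6 m⁻¹ × 4.267 m = 2.816 × 10^-5
ΔV = S × A × Δh = 2.816 × 10^-5 × 2.46 × 10^7 m² × 49 m = 33950 m³

ΔV ≈ 33900 m³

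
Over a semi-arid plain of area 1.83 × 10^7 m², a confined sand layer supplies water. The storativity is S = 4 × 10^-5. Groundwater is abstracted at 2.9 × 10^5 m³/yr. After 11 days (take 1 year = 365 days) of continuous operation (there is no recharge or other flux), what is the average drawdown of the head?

Q = 2.9 × 10^5 m³/yr = 794.5 m³/d
ΔV = Q × t = 794.5 m³/d × 11 d = 8740 m³
Δh = ΔV / (S × A) = 8740 / (4 × 10^-5 × 1.83 × 10^7) = 11.94 m

Δh ≈ 11.9 m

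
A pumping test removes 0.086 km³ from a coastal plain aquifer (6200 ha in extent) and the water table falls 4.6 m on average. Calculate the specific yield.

A = 6200 ha = 6.2 × 10^7 m²
ΔV = 0.086 km³ = 8.6 × 10^7 m³
Sy = ΔV / (A × Δh) = 8.6 × 10^7 m³ / (6.2 × 10^7 m² × 4.6 m) = 0.3015

Sy ≈ 0.3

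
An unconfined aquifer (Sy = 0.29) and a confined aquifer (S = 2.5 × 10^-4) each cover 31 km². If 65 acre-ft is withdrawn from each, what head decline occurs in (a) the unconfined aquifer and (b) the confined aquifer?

A = 31 km² = 3.1 × 10^7 m²
ΔV = 65 acre-ft = 80180 m³
Unconfined: Δh_u = ΔV/(Sy·A) = 80180/(0.29 × 3.1 × 10^7) = 0.008918 m
Confined: Δh_c = ΔV/(S·A) = 80180/(2.5 × 10^-4 × 3.1 × 10^7) = 10.35 m

Δh_u ≈ 0.00892 m; Δh_c ≈ 10.3 m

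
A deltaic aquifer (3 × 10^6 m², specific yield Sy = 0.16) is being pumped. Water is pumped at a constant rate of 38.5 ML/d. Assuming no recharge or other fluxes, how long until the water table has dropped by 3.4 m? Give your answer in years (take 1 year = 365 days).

t ≈ 0.116 years

ΔV = Sy × A × Δh = 0.16 × 3 × 10^6 × 3.4 = 1.632 × 10^6 m³
Q = 38.5 ML/d = 38500 m³/d
t = ΔV / Q = 1.632 × 10^6 m³ / 38500 m³/d = 42.39 d
t = 42.39 d ≈ 0.1161 years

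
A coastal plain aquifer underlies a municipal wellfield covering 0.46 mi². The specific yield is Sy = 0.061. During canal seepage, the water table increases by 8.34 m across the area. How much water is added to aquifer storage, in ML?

ΔV ≈ 606 ML

A = 0.46 mi² = 1.191 × 10^6 m²
ΔV = Sy × A × Δh = 0.061 × 1.191 × 10^6 m² × 8.34 m = 6.061 × 10^5 m³
ΔV = 6.061 × 10^5 m³ = 606.1 ML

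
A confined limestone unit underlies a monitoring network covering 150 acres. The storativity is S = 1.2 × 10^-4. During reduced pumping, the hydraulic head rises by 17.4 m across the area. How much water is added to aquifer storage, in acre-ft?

A = 150 acres = 6.07 × 10^5 m²
ΔV = S × A × Δh = 1.2 × 10^-4 × 6.07 × 10^5 m² × 17.4 m = 1267 m³
ΔV = 1267 m³ = 1.028 acre-ft

ΔV ≈ 1.03 acre-ft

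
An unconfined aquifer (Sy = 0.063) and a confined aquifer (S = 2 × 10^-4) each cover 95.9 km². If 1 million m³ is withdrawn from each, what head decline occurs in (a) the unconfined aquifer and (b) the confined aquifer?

A = 95.9 km² = 9.59 × 10^7 m²
ΔV = 1 million m³ = 1 × 10^6 m³
Unconfined: Δh_u = ΔV/(Sy·A) = 1 × 10^6/(0.063 × 9.59 × 10^7) = 0.1655 m
Confined: Δh_c = ΔV/(S·A) = 1 × 10^6/(2 × 10^-4 × 9.59 × 10^7) = 52.14 m

Δh_u ≈ 0.166 m; Δh_c ≈ 52.1 m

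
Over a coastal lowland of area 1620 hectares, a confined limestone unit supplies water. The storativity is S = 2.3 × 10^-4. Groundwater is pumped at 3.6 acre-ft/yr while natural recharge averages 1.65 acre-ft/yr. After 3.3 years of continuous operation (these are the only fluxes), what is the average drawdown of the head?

A = 1620 hectares = 1.62 × 10^7 m²
Net abstraction = 3.6 − 1.65 = 1.95 acre-ft/yr
Q_net = 1.95 acre-ft/yr = 6.59 m³/d
t = 3.3 years = 1204 d
ΔV = Q × t = 6.59 m³/d × 1204 d = 7937 m³
Δh = ΔV / (S × A) = 7937 / (2.3 × 10^-4 × 1.62 × 10^7) = 2.13 m

Δh ≈ 2.13 m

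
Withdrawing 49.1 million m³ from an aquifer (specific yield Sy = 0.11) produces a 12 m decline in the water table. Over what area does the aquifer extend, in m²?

A ≈ 3.72 × 10^7 m²

ΔV = 49.1 million m³ = 4.91 × 10^7 m³
A = ΔV / (Sy × Δh) = 4.91 × 10^7 / (0.11 × 12) = 3.72 × 10^7 m²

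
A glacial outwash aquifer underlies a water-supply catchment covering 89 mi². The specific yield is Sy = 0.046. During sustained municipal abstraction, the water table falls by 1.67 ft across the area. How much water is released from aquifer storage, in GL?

ΔV ≈ 5.4 GL

A = 89 mi² = 2.305 × 10^8 m²
Δh = 1.67 ft = 0.509 m
ΔV = Sy × A × Δh = 0.046 × 2.305 × 10^8 m² × 0.509 m = 5.397 × 10^6 m³
ΔV = 5.397 × 10^6 m³ = 5.397 GL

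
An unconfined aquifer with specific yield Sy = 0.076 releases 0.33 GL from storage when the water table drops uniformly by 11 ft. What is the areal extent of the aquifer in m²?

Δh = 11 ft = 3.353 m
ΔV = 0.33 GL = 3.3 × 10^5 m³
A = ΔV / (Sy × Δh) = 3.3 × 10^5 / (0.076 × 3.353) = 1.295 × 10^6 m²

A ≈ 1.3 × 10^6 m²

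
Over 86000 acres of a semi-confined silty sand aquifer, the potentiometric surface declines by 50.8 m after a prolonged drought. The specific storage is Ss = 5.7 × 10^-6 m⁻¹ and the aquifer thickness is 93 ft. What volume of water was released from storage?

ΔV ≈ 2.86 × 10^6 m³

b = 93 ft = 28.35 m
S = Ss × b = 5.7 × 10^-6 m⁻¹ × 28.35 m = 1.616 × 10^-4
A = 86000 acres = 3.48 × 10^8 m²
ΔV = S × A × Δh = 1.616 × 10^-4 × 3.48 × 10^8 m² × 50.8 m = 2.857 × 10^6 m³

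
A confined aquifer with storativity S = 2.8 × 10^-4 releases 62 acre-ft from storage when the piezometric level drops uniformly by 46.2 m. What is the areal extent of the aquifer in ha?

A ≈ 591 ha

ΔV = 62 acre-ft = 76480 m³
A = ΔV / (S × Δh) = 76480 / (2.8 × 10^-4 × 46.2) = 5.912 × 10^6 m²
A = 5.912 × 10^6 m² = 591.2 ha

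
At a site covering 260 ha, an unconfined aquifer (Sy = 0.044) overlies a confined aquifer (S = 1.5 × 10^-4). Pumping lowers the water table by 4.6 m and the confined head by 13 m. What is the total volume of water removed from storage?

ΔV ≈ 5.31 × 10^5 m³

A = 260 ha = 2.6 × 10^6 m²
Unconfined: ΔV_u = Sy × A × Δh_u = 0.044 × 2.6 × 10^6 × 4.6 = 5.262 × 10^5 m³
Confined: ΔV_c = S × A × Δh_c = 1.5 × 10^-4 × 2.6 × 10^6 × 13 = 5070 m³
Total ΔV = 5.262 × 10^5 + 5070 = 5.313 × 10^5 m³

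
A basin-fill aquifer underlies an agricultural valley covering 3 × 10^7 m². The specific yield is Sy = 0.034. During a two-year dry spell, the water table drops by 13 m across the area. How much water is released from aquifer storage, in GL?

ΔV = Sy × A × Δh = 0.034 × 3 × 10^7 m² × 13 m = 1.326 × 10^7 m³
ΔV = 1.326 × 10^7 m³ = 13.26 GL

ΔV ≈ 13.3 GL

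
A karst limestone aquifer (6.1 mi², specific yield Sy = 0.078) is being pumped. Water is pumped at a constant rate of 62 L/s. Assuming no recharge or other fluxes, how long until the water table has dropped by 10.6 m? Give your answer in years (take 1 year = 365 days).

A = 6.1 mi² = 1.58 × 10^7 m²
ΔV = Sy × A × Δh = 0.078 × 1.58 × 10^7 × 10.6 = 1.306 × 10^7 m³
Q = 62 L/s = 5357 m³/d
t = ΔV / Q = 1.306 × 10^7 m³ / 5357 m³/d = 2438 d
t = 2438 d ≈ 6.681 years

t ≈ 6.68 years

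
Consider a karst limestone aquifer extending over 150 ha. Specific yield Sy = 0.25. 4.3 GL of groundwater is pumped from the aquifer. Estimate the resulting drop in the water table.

Δh ≈ 11.5 m

A = 150 ha = 1.5 × 10^6 m²
ΔV = 4.3 GL = 4.3 × 10^6 m³
Δh = ΔV / (Sy × A) = 4.3 × 10^6 m³ / (0.25 × 1.5 × 10^6 m²) = 11.47 m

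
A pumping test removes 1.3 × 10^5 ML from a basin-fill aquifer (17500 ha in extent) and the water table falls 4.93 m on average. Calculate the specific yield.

A = 17500 ha = 1.75 × 10^8 m²
ΔV = 1.3 × 10^5 ML = 1.3 × 10^8 m³
Sy = ΔV / (A × Δh) = 1.3 × 10^8 m³ / (1.75 × 10^8 m² × 4.93 m) = 0.1507

Sy ≈ 0.15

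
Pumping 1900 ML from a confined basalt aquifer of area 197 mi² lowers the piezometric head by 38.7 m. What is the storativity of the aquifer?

S ≈ 9.6 × 10^-5

A = 197 mi² = 5.102 × 10^8 m²
ΔV = 1900 ML = 1.9 × 10^6 m³
S = ΔV / (A × Δh) = 1.9 × 10^6 m³ / (5.102 × 10^8 m² × 38.7 m) = 9.622 × 10^-5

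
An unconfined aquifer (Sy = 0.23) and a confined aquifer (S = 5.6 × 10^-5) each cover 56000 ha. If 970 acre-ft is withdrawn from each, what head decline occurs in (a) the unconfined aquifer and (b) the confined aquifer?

A = 56000 ha = 5.6 × 10^8 m²
ΔV = 970 acre-ft = 1.196 × 10^6 m³
Unconfined: Δh_u = ΔV/(Sy·A) = 1.196 × 10^6/(0.23 × 5.6 × 10^8) = 0.009289 m
Confined: Δh_c = ΔV/(S·A) = 1.196 × 10^6/(5.6 × 10^-5 × 5.6 × 10^8) = 38.15 m

Δh_u ≈ 0.00929 m; Δh_c ≈ 38.2 m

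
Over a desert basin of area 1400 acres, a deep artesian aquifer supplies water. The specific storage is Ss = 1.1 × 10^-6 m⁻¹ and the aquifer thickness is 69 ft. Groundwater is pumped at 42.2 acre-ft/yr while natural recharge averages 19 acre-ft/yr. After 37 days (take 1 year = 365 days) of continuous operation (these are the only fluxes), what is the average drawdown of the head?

Δh ≈ 22.1 m

b = 69 ft = 21.03 m
S = Ss × b = 1.1 × 10^-6 m⁻¹ × 21.03 m = 2.313 × 10^-5
A = 1400 acres = 5.666 × 10^6 m²
Net abstraction = 42.2 − 19 = 23.2 acre-ft/yr
Q_net = 23.2 acre-ft/yr = 78.4 m³/d
ΔV = Q × t = 78.4 m³/d × 37 d = 2901 m³
Δh = ΔV / (S × A) = 2901 / (2.313 × 10^-5 × 5.666 × 10^6) = 22.13 m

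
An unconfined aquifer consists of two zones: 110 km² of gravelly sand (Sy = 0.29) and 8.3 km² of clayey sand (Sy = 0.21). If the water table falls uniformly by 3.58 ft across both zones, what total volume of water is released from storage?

A₁ = 110 km² = 1.1 × 10^8 m²; A₂ = 8.3 km² = 8.3 × 10^6 m²
Δh = 3.58 ft = 1.091 m
ΔV₁ = 0.29 × 1.1 × 10^8 × 1.091 = 3.481 × 10^7 m³
ΔV₂ = 0.21 × 8.3 × 10^6 × 1.091 = 1.902 × 10^6 m³
ΔV = ΔV₁ + ΔV₂ = 3.671 × 10^7 m³

ΔV ≈ 3.67 × 10^7 m³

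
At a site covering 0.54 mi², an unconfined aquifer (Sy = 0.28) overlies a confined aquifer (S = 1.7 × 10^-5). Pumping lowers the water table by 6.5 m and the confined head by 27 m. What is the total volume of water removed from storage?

A = 0.54 mi² = 1.399 × 10^6 m²
Unconfined: ΔV_u = Sy × A × Δh_u = 0.28 × 1.399 × 10^6 × 6.5 = 2.545 × 10^6 m³
Confined: ΔV_c = S × A × Δh_c = 1.7 × 10^-5 × 1.399 × 10^6 × 27 = 642 m³
Total ΔV = 2.545 × 10^6 + 642 = 2.546 × 10^6 m³

ΔV ≈ 2.55 × 10^6 m³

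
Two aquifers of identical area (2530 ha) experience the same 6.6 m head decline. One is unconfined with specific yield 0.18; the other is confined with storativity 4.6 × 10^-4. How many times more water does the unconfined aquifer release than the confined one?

A = 2530 ha = 2.53 × 10^7 m²
Unconfined: ΔV_u = Sy × A × Δh = 0.18 × 2.53 × 10^7 × 6.6 = 3.006 × 10^7 m³
Confined: ΔV_c = S × A × Δh = 4.6 × 10^-4 × 2.53 × 10^7 × 6.6 = 76810 m³
Ratio = ΔV_u / ΔV_c = Sy / S = 0.18 / 4.6 × 10^-4 = 391.3

ΔV_u / ΔV_c ≈ 391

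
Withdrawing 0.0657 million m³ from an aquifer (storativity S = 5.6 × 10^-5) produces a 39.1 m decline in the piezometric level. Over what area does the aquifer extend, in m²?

A ≈ 3 × 10^7 m²

ΔV = 0.0657 million m³ = 65700 m³
A = ΔV / (S × Δh) = 65700 / (5.6 × 10^-5 × 39.1) = 3.001 × 10^7 m²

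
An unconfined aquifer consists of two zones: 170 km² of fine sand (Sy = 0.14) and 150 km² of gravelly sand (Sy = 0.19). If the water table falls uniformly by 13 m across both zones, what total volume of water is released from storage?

ΔV ≈ 6.8 × 10^8 m³

A₁ = 170 km² = 1.7 × 10^8 m²; A₂ = 150 km² = 1.5 × 10^8 m²
ΔV₁ = 0.14 × 1.7 × 10^8 × 13 = 3.094 × 10^8 m³
ΔV₂ = 0.19 × 1.5 × 10^8 × 13 = 3.705 × 10^8 m³
ΔV = ΔV₁ + ΔV₂ = 6.799 × 10^8 m³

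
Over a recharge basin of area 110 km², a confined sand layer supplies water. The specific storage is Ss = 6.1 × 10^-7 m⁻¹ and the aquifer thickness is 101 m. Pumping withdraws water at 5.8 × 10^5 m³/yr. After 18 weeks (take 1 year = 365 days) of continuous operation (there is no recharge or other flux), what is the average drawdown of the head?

S = Ss × b = 6.1 × 10^-7 m⁻¹ × 101 m = 6.161 × 10^-5
A = 110 km² = 1.1 × 10^8 m²
Q = 5.8 × 10^5 m³/yr = 1589 m³/d
t = 18 weeks = 126 d
ΔV = Q × t = 1589 m³/d × 126 d = 2.002 × 10^5 m³
Δh = ΔV / (S × A) = 2.002 × 10^5 / (6.161 × 10^-5 × 1.1 × 10^8) = 29.54 m

Δh ≈ 29.5 m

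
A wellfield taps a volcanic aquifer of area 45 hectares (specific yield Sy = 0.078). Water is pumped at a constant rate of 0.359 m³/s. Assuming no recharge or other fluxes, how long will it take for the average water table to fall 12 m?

A = 45 hectares = 4.5 × 10^5 m²
ΔV = Sy × A × Δh = 0.078 × 4.5 × 10^5 × 12 = 4.212 × 10^5 m³
Q = 0.359 m³/s = 31020 m³/d
t = ΔV / Q = 4.212 × 10^5 m³ / 31020 m³/d = 13.58 d

t ≈ 13.6 days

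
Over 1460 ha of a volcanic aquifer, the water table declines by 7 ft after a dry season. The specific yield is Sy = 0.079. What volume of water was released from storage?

ΔV ≈ 2.46 × 10^6 m³

A = 1460 ha = 1.46 × 10^7 m²
Δh = 7 ft = 2.134 m
ΔV = Sy × A × Δh = 0.079 × 1.46 × 10^7 m² × 2.134 m = 2.461 × 10^6 m³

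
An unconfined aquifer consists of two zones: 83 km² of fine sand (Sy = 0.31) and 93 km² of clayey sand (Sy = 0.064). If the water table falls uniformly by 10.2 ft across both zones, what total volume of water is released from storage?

ΔV ≈ 9.85 × 10^7 m³

A₁ = 83 km² = 8.3 × 10^7 m²; A₂ = 93 km² = 9.3 × 10^7 m²
Δh = 10.2 ft = 3.109 m
ΔV₁ = 0.31 × 8.3 × 10^7 × 3.109 = 7.999 × 10^7 m³
ΔV₂ = 0.064 × 9.3 × 10^7 × 3.109 = 1.85 × 10^7 m³
ΔV = ΔV₁ + ΔV₂ = 9.85 × 10^7 m³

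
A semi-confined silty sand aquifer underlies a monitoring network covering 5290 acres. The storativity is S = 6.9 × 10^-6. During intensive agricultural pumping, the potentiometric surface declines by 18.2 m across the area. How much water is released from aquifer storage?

A = 5290 acres = 2.141 × 10^7 m²
ΔV = S × A × Δh = 6.9 × 10^-6 × 2.141 × 10^7 m² × 18.2 m = 2688 m³

ΔV ≈ 2690 m³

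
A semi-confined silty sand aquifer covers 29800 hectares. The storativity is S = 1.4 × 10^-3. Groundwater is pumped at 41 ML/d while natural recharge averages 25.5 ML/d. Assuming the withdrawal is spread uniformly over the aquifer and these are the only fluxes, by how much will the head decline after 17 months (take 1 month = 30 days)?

Δh ≈ 18.9 m

A = 29800 hectares = 2.98 × 10^8 m²
Net abstraction = 41 − 25.5 = 15.5 ML/d
Q_net = 15.5 ML/d = 15500 m³/d
t = 17 months = 510 d
ΔV = Q × t = 15500 m³/d × 510 d = 7.905 × 10^6 m³
Δh = ΔV / (S × A) = 7.905 × 10^6 / (0.0014 × 2.98 × 10^8) = 18.95 m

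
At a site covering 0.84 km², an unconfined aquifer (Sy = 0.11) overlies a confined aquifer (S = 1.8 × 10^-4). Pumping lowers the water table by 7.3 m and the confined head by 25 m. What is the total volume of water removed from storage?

ΔV ≈ 6.78 × 10^5 m³

A = 0.84 km² = 8.4 × 10^5 m²
Unconfined: ΔV_u = Sy × A × Δh_u = 0.11 × 8.4 × 10^5 × 7.3 = 6.745 × 10^5 m³
Confined: ΔV_c = S × A × Δh_c = 1.8 × 10^-4 × 8.4 × 10^5 × 25 = 3780 m³
Total ΔV = 6.745 × 10^5 + 3780 = 6.783 × 10^5 m³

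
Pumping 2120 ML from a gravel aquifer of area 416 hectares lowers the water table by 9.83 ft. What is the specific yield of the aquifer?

A = 416 hectares = 4.16 × 10^6 m²
Δh = 9.83 ft = 2.996 m
ΔV = 2120 ML = 2.12 × 10^6 m³
Sy = ΔV / (A × Δh) = 2.12 × 10^6 m³ / (4.16 × 10^6 m² × 2.996 m) = 0.1701

Sy ≈ 0.17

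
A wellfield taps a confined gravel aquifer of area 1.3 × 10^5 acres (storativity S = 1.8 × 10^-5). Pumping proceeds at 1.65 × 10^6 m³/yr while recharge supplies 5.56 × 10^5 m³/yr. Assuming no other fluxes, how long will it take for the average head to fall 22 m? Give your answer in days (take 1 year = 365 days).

A = 1.3 × 10^5 acres = 5.261 × 10^8 m²
ΔV = S × A × Δh = 1.8 × 10^-5 × 5.261 × 10^8 × 22 = 2.083 × 10^5 m³
Net withdrawal = 1.65 × 10^6 − 5.56 × 10^5 = 1.094 × 10^6 m³/yr = 2997 m³/d
t = ΔV / Q = 2.083 × 10^5 m³ / 2997 m³/d = 69.51 d

t ≈ 69.5 days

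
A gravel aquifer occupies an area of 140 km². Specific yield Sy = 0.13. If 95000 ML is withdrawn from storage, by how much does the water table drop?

Δh ≈ 5.22 m

A = 140 km² = 1.4 × 10^8 m²
ΔV = 95000 ML = 9.5 × 10^7 m³
Δh = ΔV / (Sy × A) = 9.5 × 10^7 m³ / (0.13 × 1.4 × 10^8 m²) = 5.22 m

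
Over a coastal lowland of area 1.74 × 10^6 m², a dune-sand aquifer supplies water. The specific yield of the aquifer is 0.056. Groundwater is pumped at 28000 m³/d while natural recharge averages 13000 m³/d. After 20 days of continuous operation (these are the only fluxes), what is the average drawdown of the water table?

Net abstraction = 28000 − 13000 = 15000 m³/d
ΔV = Q × t = 15000 m³/d × 20 d = 3 × 10^5 m³
Δh = ΔV / (Sy × A) = 3 × 10^5 / (0.056 × 1.74 × 10^6) = 3.079 m

Δh ≈ 3.08 m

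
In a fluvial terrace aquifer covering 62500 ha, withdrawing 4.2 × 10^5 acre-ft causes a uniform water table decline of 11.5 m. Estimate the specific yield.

A = 62500 ha = 6.25 × 10^8 m²
ΔV = 4.2 × 10^5 acre-ft = 5.181 × 10^8 m³
Sy = ΔV / (A × Δh) = 5.181 × 10^8 m³ / (6.25 × 10^8 m² × 11.5 m) = 0.07208

Sy ≈ 0.072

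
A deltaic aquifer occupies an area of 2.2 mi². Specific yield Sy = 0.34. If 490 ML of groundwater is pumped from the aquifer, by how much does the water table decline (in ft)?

Δh ≈ 0.83 ft

A = 2.2 mi² = 5.698 × 10^6 m²
ΔV = 490 ML = 4.9 × 10^5 m³
Δh = ΔV / (Sy × A) = 4.9 × 10^5 m³ / (0.34 × 5.698 × 10^6 m²) = 0.2529 m
Δh = 0.2529 m = 0.8298 ft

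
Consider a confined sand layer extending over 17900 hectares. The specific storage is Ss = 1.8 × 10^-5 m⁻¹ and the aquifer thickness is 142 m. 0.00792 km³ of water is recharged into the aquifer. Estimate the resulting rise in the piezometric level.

S = Ss × b = 1.8 × 10^-5 m⁻¹ × 142 m = 2.556 × 10^-3
A = 17900 hectares = 1.79 × 10^8 m²
ΔV = 0.00792 km³ = 7.92 × 10^6 m³
Δh = ΔV / (S × A) = 7.92 × 10^6 m³ / (0.002556 × 1.79 × 10^8 m²) = 17.31 m

Δh ≈ 17.3 m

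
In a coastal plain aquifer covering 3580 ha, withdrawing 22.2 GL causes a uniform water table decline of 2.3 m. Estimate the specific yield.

A = 3580 ha = 3.58 × 10^7 m²
ΔV = 22.2 GL = 2.22 × 10^7 m³
Sy = ΔV / (A × Δh) = 2.22 × 10^7 m³ / (3.58 × 10^7 m² × 2.3 m) = 0.2696

Sy ≈ 0.27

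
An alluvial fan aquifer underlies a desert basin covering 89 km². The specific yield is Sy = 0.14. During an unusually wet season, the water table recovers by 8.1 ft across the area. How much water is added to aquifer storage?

A = 89 km² = 8.9 × 10^7 m²
Δh = 8.1 ft = 2.469 m
ΔV = Sy × A × Δh = 0.14 × 8.9 × 10^7 m² × 2.469 m = 3.076 × 10^7 m³

ΔV ≈ 3.08 × 10^7 m³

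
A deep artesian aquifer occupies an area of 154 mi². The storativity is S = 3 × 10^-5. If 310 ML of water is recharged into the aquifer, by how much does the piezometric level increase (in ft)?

Δh ≈ 85 ft

A = 154 mi² = 3.989 × 10^8 m²
ΔV = 310 ML = 3.1 × 10^5 m³
Δh = ΔV / (S × A) = 3.1 × 10^5 m³ / (3 × 10^-5 × 3.989 × 10^8 m²) = 25.91 m
Δh = 25.91 m = 85 ft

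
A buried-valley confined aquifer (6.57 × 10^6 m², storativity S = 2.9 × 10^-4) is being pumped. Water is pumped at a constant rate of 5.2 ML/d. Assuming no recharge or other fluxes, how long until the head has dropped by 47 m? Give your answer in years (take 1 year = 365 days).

t ≈ 0.0472 years

ΔV = S × A × Δh = 2.9 × 10^-4 × 6.57 × 10^6 × 47 = 89550 m³
Q = 5.2 ML/d = 5200 m³/d
t = ΔV / Q = 89550 m³ / 5200 m³/d = 17.22 d
t = 17.22 d ≈ 0.04718 years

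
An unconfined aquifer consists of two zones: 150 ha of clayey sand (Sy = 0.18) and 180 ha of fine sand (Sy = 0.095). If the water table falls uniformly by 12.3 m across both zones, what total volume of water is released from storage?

ΔV ≈ 5.42 × 10^6 m³

A₁ = 150 ha = 1.5 × 10^6 m²; A₂ = 180 ha = 1.8 × 10^6 m²
ΔV₁ = 0.18 × 1.5 × 10^6 × 12.3 = 3.321 × 10^6 m³
ΔV₂ = 0.095 × 1.8 × 10^6 × 12.3 = 2.103 × 10^6 m³
ΔV = ΔV₁ + ΔV₂ = 5.424 × 10^6 m³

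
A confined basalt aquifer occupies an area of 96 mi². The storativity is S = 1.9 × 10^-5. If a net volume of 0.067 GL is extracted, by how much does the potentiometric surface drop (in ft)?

Δh ≈ 46.5 ft

A = 96 mi² = 2.486 × 10^8 m²
ΔV = 0.067 GL = 67000 m³
Δh = ΔV / (S × A) = 67000 m³ / (1.9 × 10^-5 × 2.486 × 10^8 m²) = 14.18 m
Δh = 14.18 m = 46.53 ft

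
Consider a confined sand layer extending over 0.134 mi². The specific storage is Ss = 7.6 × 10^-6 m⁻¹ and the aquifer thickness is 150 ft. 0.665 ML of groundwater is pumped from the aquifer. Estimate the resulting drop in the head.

Δh ≈ 5.51 m

b = 150 ft = 45.72 m
S = Ss × b = 7.6 × 10^-6 m⁻¹ × 45.72 m = 3.475 × 10^-4
A = 0.134 mi² = 3.471 × 10^5 m²
ΔV = 0.665 ML = 665 m³
Δh = ΔV / (S × A) = 665 m³ / (3.475 × 10^-4 × 3.471 × 10^5 m²) = 5.514 m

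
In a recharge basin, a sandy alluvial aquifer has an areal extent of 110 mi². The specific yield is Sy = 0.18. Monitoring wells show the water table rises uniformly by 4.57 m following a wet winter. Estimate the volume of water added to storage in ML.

A = 110 mi² = 2.849 × 10^8 m²
ΔV = Sy × A × Δh = 0.18 × 2.849 × 10^8 m² × 4.57 m = 2.344 × 10^8 m³
ΔV = 2.344 × 10^8 m³ = 2.344 × 10^5 ML

ΔV ≈ 2.34 × 10^5 ML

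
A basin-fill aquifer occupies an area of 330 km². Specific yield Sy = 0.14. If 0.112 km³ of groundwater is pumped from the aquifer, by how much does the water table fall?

Δh ≈ 2.42 m

A = 330 km² = 3.3 × 10^8 m²
ΔV = 0.112 km³ = 1.12 × 10^8 m³
Δh = ΔV / (Sy × A) = 1.12 × 10^8 m³ / (0.14 × 3.3 × 10^8 m²) = 2.424 m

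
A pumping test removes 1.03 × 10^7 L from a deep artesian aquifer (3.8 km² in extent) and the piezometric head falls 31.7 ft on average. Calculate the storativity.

S ≈ 2.8 × 10^-4

A = 3.8 km² = 3.8 × 10^6 m²
Δh = 31.7 ft = 9.662 m
ΔV = 1.03 × 10^7 L = 10300 m³
S = ΔV / (A × Δh) = 10300 m³ / (3.8 × 10^6 m² × 9.662 m) = 2.805 × 10^-4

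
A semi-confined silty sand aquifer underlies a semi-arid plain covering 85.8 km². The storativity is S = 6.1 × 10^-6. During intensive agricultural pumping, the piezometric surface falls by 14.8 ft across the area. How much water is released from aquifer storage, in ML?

A = 85.8 km² = 8.58 × 10^7 m²
Δh = 14.8 ft = 4.511 m
ΔV = S × A × Δh = 6.1 × 10^-6 × 8.58 × 10^7 m² × 4.511 m = 2361 m³
ΔV = 2361 m³ = 2.361 ML

ΔV ≈ 2.36 ML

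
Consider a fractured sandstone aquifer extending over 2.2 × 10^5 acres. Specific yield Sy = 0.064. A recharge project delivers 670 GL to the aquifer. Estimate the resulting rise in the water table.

A = 2.2 × 10^5 acres = 8.903 × 10^8 m²
ΔV = 670 GL = 6.7 × 10^8 m³
Δh = ΔV / (Sy × A) = 6.7 × 10^8 m³ / (0.064 × 8.903 × 10^8 m²) = 11.76 m

Δh ≈ 11.8 m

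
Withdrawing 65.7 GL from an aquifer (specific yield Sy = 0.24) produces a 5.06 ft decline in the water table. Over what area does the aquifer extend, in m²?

A ≈ 1.77 × 10^8 m²

Δh = 5.06 ft = 1.542 m
ΔV = 65.7 GL = 6.57 × 10^7 m³
A = ΔV / (Sy × Δh) = 6.57 × 10^7 / (0.24 × 1.542) = 1.775 × 10^8 m²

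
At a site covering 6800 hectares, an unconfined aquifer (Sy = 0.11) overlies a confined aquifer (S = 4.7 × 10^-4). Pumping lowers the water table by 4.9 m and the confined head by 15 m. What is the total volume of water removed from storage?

ΔV ≈ 3.71 × 10^7 m³

A = 6800 hectares = 6.8 × 10^7 m²
Unconfined: ΔV_u = Sy × A × Δh_u = 0.11 × 6.8 × 10^7 × 4.9 = 3.665 × 10^7 m³
Confined: ΔV_c = S × A × Δh_c = 4.7 × 10^-4 × 6.8 × 10^7 × 15 = 4.794 × 10^5 m³
Total ΔV = 3.665 × 10^7 + 4.794 × 10^5 = 3.713 × 10^7 m³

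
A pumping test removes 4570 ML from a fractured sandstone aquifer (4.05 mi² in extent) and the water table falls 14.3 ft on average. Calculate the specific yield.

Sy ≈ 0.1

A = 4.05 mi² = 1.049 × 10^7 m²
Δh = 14.3 ft = 4.359 m
ΔV = 4570 ML = 4.57 × 10^6 m³
Sy = ΔV / (A × Δh) = 4.57 × 10^6 m³ / (1.049 × 10^7 m² × 4.359 m) = 0.09996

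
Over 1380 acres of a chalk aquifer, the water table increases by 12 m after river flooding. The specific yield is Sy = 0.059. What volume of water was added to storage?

ΔV ≈ 3.95 × 10^6 m³

A = 1380 acres = 5.585 × 10^6 m²
ΔV = Sy × A × Δh = 0.059 × 5.585 × 10^6 m² × 12 m = 3.954 × 10^6 m³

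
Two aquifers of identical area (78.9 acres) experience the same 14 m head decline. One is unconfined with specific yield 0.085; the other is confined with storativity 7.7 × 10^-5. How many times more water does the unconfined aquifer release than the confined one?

A = 78.9 acres = 3.193 × 10^5 m²
Unconfined: ΔV_u = Sy × A × Δh = 0.085 × 3.193 × 10^5 × 14 = 3.8 × 10^5 m³
Confined: ΔV_c = S × A × Δh = 7.7 × 10^-5 × 3.193 × 10^5 × 14 = 344.2 m³
Ratio = ΔV_u / ΔV_c = Sy / S = 0.085 / 7.7 × 10^-5 = 1104

ΔV_u / ΔV_c ≈ 1100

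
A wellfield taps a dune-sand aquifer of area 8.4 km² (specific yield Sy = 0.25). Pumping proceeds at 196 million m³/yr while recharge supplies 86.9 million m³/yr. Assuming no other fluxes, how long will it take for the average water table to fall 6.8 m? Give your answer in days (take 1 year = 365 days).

t ≈ 47.8 days

A = 8.4 km² = 8.4 × 10^6 m²
ΔV = Sy × A × Δh = 0.25 × 8.4 × 10^6 × 6.8 = 1.428 × 10^7 m³
Net withdrawal = 196 − 86.9 = 109.1 million m³/yr = 2.989 × 10^5 m³/d
t = ΔV / Q = 1.428 × 10^7 m³ / 2.989 × 10^5 m³/d = 47.77 d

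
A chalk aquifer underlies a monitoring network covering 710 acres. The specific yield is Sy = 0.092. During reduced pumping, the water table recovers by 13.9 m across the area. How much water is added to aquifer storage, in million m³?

ΔV ≈ 3.67 million m³

A = 710 acres = 2.873 × 10^6 m²
ΔV = Sy × A × Δh = 0.092 × 2.873 × 10^6 m² × 13.9 m = 3.674 × 10^6 m³
ΔV = 3.674 × 10^6 m³ = 3.674 million m³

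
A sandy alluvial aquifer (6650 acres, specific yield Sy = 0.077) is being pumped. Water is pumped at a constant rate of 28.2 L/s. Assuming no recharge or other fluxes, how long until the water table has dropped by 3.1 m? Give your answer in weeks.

t ≈ 377 weeks

A = 6650 acres = 2.691 × 10^7 m²
ΔV = Sy × A × Δh = 0.077 × 2.691 × 10^7 × 3.1 = 6.424 × 10^6 m³
Q = 28.2 L/s = 2436 m³/d
t = ΔV / Q = 6.424 × 10^6 m³ / 2436 m³/d = 2637 d
t = 2637 d ≈ 376.6 weeks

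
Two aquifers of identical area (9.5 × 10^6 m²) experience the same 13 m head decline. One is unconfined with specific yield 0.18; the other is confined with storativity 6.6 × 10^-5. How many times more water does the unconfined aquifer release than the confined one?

Unconfined: ΔV_u = Sy × A × Δh = 0.18 × 9.5 × 10^6 × 13 = 2.223 × 10^7 m³
Confined: ΔV_c = S × A × Δh = 6.6 × 10^-5 × 9.5 × 10^6 × 13 = 8151 m³
Ratio = ΔV_u / ΔV_c = Sy / S = 0.18 / 6.6 × 10^-5 = 2727

ΔV_u / ΔV_c ≈ 2730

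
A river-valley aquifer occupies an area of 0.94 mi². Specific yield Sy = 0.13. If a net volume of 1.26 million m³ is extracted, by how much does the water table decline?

A = 0.94 mi² = 2.435 × 10^6 m²
ΔV = 1.26 million m³ = 1.26 × 10^6 m³
Δh = ΔV / (Sy × A) = 1.26 × 10^6 m³ / (0.13 × 2.435 × 10^6 m²) = 3.981 m

Δh ≈ 3.98 m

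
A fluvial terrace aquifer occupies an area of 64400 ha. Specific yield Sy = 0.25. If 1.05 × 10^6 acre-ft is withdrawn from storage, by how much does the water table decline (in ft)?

Δh ≈ 26.4 ft

A = 64400 ha = 6.44 × 10^8 m²
ΔV = 1.05 × 10^6 acre-ft = 1.295 × 10^9 m³
Δh = ΔV / (Sy × A) = 1.295 × 10^9 m³ / (0.25 × 6.44 × 10^8 m²) = 8.044 m
Δh = 8.044 m = 26.39 ft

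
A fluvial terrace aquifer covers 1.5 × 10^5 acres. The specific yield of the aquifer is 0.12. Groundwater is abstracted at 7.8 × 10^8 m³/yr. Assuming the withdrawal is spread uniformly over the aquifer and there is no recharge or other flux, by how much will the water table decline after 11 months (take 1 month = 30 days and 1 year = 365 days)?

A = 1.5 × 10^5 acres = 6.07 × 10^8 m²
Q = 7.8 × 10^8 m³/yr = 2.137 × 10^6 m³/d
t = 11 months = 330 d
ΔV = Q × t = 2.137 × 10^6 m³/d × 330 d = 7.052 × 10^8 m³
Δh = ΔV / (Sy × A) = 7.052 × 10^8 / (0.12 × 6.07 × 10^8) = 9.681 m

Δh ≈ 9.68 m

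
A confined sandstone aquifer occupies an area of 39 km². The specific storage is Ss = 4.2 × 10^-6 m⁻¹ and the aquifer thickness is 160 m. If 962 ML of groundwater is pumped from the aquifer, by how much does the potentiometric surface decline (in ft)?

S = Ss × b = 4.2 × 10^-6 m⁻¹ × 160 m = 6.72 × 10^-4
A = 39 km² = 3.9 × 10^7 m²
ΔV = 962 ML = 9.62 × 10^5 m³
Δh = ΔV / (S × A) = 9.62 × 10^5 m³ / (6.72 × 10^-4 × 3.9 × 10^7 m²) = 36.71 m
Δh = 36.71 m = 120.4 ft

Δh ≈ 120 ft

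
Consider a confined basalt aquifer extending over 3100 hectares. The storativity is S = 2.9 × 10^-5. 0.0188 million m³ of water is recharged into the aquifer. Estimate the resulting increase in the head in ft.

Δh ≈ 68.6 ft

A = 3100 hectares = 3.1 × 10^7 m²
ΔV = 0.0188 million m³ = 18800 m³
Δh = ΔV / (S × A) = 18800 m³ / (2.9 × 10^-5 × 3.1 × 10^7 m²) = 20.91 m
Δh = 20.91 m = 68.61 ft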